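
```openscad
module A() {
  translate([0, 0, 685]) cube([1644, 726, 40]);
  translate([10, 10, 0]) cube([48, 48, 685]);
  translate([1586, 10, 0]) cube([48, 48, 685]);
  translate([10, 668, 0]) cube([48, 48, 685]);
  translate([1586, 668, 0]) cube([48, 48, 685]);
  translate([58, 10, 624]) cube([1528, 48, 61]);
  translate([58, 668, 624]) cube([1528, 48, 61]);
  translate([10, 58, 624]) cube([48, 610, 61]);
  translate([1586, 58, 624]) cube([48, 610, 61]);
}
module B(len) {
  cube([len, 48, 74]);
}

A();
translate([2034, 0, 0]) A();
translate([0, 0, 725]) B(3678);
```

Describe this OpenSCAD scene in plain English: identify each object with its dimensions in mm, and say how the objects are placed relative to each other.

A is a table: top 1644 mm (x) × 726 mm (y), 40 mm thick, upper face at z = 725 mm, on four 48×48 mm square legs, each inset 10 mm from the nearest pair of top edges, running from z = 0 to the bottom of the top. Four apron rails, 48 mm thick and 61 mm tall, run between adjacent legs with their top edges flush with the underside of the top and their outer faces flush with the legs' outer faces.

B is a rectangular beam 3678 mm long (x), 48 mm deep (y), 74 mm thick (z).

The beam spans the tops of two tables placed 390 mm apart, resting at z = 725 mm.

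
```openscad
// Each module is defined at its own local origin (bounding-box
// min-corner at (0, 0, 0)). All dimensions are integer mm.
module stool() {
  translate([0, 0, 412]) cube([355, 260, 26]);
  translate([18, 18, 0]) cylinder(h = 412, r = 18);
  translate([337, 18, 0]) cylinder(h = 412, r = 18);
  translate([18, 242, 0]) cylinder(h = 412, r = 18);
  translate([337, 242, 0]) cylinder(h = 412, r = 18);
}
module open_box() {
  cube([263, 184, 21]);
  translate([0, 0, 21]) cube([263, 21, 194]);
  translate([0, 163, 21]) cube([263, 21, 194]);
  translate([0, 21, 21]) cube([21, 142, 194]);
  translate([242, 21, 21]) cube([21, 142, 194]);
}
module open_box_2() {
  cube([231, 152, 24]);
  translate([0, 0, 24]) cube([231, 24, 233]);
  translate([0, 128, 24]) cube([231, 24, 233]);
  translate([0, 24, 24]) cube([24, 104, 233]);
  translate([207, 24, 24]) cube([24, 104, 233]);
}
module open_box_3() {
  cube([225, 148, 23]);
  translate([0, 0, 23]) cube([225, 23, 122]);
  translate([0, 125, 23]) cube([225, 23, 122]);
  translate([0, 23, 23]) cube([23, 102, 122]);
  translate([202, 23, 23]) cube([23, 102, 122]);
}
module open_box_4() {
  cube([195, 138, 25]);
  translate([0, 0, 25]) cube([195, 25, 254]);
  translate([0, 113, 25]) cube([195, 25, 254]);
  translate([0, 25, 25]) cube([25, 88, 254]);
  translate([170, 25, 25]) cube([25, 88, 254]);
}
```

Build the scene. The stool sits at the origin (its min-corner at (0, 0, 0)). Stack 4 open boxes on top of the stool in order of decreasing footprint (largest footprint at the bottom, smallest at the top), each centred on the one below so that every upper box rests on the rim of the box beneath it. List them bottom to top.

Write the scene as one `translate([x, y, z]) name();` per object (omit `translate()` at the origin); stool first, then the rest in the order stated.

stool();
translate([46, 38, 438]) open_box();
translate([62, 54, 653]) open_box_2();
translate([65, 56, 910]) open_box_3();
translate([80, 61, 1055]) open_box_4();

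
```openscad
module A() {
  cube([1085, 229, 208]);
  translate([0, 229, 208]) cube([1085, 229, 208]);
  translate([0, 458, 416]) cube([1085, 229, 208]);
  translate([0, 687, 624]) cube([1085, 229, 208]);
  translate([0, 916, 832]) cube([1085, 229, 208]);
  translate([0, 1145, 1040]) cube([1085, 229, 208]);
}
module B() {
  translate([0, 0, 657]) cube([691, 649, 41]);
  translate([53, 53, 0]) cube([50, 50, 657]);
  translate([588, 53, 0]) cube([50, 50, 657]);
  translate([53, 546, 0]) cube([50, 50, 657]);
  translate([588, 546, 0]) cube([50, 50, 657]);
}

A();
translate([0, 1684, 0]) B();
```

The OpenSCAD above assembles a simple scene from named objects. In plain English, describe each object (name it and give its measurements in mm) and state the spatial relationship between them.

A is a run of 6 identical solid stair steps. Each tread is 1085×229 mm and each step block is 208 mm high. Step 1 rests on the floor; step k is offset from step 1 by (k−1)×229 mm in y and (k−1)×208 mm in z.

B is a table: top 691 mm (x) × 649 mm (y), 41 mm thick, upper face at z = 698 mm, on four 50×50 mm square legs, each inset 53 mm from the nearest pair of top edges, running from z = 0 to the bottom of the top.

The table is on the floor beside the staircase on its +y side.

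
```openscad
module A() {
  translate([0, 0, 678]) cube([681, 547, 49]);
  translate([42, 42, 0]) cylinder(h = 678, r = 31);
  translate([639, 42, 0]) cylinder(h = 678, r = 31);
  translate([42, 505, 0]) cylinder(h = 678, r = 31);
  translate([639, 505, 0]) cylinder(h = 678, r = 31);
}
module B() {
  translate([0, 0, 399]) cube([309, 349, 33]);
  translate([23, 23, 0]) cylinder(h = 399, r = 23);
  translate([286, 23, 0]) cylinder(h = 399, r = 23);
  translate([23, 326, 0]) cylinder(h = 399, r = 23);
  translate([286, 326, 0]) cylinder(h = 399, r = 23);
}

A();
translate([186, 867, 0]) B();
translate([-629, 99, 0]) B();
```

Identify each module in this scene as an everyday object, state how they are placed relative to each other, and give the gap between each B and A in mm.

A is a table. B is a stool. Two stools sit around the table at the +y, −x sides. The gap between each stool and the table is 320 mm.

Each stool's nearest face is 320 mm from the table's bounding box.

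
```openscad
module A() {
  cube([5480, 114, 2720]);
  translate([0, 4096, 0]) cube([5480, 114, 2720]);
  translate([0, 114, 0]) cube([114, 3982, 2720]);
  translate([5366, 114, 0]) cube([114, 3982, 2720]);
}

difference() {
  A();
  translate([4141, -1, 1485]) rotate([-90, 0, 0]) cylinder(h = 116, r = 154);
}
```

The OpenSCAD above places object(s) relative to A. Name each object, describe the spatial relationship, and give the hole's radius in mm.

The subtracted cylinder has r = 154 mm.

A is a house frame. The house frame has a circular hole through its front wall. The hole's radius is 154 mm.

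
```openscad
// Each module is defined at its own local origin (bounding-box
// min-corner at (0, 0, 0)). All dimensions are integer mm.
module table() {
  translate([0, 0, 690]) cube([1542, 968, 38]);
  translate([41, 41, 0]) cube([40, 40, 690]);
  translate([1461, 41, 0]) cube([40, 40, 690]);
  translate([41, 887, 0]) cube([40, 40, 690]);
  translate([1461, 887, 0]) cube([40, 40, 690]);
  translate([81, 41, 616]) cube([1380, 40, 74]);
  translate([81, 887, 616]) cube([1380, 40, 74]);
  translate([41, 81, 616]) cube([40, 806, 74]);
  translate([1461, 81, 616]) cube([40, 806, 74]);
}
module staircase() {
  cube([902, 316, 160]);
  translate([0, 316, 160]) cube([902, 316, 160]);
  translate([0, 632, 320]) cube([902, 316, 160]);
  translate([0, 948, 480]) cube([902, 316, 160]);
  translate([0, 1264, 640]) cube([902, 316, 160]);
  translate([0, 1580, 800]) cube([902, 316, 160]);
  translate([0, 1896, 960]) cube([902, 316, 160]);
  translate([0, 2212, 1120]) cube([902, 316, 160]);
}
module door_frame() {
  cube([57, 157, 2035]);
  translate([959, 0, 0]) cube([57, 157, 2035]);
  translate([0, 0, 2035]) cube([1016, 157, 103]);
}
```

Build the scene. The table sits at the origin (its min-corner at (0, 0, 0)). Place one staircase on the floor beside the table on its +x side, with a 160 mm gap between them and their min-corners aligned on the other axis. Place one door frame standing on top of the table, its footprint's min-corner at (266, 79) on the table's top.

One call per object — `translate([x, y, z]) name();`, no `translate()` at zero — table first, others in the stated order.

table();
translate([1702, 0, 0]) staircase();
translate([266, 79, 728]) door_frame();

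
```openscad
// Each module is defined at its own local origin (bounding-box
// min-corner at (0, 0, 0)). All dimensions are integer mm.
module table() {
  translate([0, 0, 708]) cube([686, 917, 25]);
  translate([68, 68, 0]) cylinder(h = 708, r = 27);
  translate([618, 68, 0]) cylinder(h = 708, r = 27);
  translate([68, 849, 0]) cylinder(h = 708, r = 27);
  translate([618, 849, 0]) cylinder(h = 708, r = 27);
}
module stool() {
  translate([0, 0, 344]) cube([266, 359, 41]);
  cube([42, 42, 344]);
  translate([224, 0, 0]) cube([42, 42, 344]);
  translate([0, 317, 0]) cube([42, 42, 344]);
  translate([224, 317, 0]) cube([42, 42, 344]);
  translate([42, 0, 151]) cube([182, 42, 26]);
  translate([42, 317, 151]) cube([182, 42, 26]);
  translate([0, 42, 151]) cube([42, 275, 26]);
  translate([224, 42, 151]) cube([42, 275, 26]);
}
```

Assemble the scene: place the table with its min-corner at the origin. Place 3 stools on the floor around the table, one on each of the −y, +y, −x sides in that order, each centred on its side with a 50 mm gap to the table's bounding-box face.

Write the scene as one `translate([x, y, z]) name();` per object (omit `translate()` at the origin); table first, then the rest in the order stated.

table();
translate([210, -409, 0]) stool();
translate([210, 967, 0]) stool();
translate([-316, 279, 0]) stool();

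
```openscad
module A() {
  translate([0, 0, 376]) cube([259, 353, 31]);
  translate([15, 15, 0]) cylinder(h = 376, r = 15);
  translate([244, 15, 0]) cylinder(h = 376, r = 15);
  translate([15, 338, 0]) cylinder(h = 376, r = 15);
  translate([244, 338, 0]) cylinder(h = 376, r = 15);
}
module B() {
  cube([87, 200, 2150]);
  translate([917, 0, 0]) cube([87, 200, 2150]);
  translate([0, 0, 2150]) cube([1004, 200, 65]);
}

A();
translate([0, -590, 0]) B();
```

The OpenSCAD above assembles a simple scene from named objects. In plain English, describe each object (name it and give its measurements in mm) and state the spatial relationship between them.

A is a four-legged stool. The seat is 259×353 mm, 31 mm thick, top at z = 407 mm. It stands on four round legs, each 30 mm in diameter, from z = 0 to the seat underside, each leg's axis is inset half a diameter from the nearest pair of seat edges (so the leg's bounding box is flush with the corner).

B is a door frame. The clear opening is 830 mm wide and 2150 mm high. Two 87 mm wide jambs, 200 mm deep, stand either side of the opening from the floor to the top of the opening. A 65 mm thick head sits across the top of both jambs, spanning the full outside width of the frame.

The door frame is on the floor beside the stool on its −y side.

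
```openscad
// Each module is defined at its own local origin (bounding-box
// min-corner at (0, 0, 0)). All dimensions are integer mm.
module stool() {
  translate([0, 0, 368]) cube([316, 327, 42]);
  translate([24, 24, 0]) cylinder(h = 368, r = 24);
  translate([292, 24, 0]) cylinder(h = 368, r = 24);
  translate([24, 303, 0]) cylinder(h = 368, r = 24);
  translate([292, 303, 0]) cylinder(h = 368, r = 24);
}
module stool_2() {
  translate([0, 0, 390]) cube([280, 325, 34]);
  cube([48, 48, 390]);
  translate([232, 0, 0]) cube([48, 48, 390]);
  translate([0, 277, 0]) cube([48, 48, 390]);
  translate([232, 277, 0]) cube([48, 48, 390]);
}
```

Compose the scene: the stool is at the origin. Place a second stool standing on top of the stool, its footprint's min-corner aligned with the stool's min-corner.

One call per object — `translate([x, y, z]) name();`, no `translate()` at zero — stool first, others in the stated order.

stool();
translate([0, 0, 410]) stool_2();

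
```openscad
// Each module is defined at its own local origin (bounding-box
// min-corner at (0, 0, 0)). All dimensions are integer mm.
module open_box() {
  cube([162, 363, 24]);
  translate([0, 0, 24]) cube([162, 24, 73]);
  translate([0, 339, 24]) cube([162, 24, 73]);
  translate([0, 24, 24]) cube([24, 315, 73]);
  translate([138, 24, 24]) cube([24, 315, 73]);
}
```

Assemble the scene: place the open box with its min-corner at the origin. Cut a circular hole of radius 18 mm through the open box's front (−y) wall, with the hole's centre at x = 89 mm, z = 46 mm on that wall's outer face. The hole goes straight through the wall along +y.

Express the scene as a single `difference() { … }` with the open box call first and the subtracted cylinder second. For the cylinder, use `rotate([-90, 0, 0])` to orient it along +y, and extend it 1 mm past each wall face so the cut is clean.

difference() {
  open_box();
  translate([89, -1, 46]) rotate([-90, 0, 0]) cylinder(h = 26, r = 18);
}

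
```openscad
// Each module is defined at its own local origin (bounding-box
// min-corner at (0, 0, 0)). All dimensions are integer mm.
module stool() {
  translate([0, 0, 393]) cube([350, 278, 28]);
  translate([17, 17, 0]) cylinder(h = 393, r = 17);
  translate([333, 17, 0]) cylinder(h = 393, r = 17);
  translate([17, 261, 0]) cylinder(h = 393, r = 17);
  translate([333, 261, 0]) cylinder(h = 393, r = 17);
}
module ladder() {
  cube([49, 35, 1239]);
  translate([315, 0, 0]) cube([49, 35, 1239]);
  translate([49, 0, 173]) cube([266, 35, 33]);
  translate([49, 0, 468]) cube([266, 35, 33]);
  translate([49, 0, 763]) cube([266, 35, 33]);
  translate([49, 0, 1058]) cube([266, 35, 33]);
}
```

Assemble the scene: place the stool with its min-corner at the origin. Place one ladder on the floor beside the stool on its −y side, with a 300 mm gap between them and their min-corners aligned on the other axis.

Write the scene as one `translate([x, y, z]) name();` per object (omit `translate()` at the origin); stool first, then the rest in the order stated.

stool();
translate([0, -335, 0]) ladder();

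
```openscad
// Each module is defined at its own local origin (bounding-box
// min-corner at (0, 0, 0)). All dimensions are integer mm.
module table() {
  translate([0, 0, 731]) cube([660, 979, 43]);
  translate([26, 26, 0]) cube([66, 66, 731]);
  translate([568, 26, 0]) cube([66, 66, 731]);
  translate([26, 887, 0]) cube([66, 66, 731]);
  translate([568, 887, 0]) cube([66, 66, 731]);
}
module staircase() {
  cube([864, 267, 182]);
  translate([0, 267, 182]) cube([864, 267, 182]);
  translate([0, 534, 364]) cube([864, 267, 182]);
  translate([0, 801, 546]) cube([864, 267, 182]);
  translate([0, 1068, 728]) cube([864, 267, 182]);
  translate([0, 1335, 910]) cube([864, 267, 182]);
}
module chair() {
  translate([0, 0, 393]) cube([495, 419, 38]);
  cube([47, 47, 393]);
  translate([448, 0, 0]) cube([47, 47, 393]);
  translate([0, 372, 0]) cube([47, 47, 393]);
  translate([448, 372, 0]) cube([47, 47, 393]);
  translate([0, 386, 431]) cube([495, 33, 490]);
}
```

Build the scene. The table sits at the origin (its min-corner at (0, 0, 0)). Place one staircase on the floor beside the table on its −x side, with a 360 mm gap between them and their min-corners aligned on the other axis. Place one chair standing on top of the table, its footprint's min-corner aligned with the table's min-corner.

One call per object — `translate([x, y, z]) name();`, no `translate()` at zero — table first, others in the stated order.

table();
translate([-1224, 0, 0]) staircase();
translate([0, 0, 774]) chair();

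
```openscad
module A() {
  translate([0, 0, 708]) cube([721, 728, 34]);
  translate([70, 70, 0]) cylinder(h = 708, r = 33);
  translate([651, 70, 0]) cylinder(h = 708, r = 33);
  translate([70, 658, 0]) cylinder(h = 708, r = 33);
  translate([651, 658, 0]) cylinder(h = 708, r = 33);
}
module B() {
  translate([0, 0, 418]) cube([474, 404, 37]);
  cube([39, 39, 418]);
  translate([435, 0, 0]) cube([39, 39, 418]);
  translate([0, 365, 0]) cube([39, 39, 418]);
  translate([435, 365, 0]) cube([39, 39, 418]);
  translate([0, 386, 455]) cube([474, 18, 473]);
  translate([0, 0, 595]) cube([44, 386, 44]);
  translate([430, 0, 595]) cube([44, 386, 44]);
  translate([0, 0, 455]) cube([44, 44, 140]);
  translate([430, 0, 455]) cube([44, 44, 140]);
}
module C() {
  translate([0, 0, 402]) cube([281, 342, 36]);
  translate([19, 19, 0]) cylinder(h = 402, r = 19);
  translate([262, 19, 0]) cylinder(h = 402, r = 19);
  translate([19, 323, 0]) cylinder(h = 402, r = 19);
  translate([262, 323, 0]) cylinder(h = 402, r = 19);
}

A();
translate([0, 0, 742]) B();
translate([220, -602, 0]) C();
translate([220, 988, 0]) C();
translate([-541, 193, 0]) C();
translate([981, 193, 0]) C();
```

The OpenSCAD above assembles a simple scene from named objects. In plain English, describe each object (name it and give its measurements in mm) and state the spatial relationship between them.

A is a rectangular dining table. The top is 721×728×34 mm with its upper surface at z = 742 mm. It stands on four round legs of 66 mm diameter, each leg's bounding box inset 37 mm from the nearest pair of top edges, running from the floor to the underside of the top.

B is a chair. The seat is a 474×404×37 mm slab with its top at z = 455 mm, on four 39×39 mm corner legs (flush with the seat edges, standing on z = 0). A flat backrest 18 mm thick, 473 mm tall, spans the full seat width and rises from the seat top along its +y edge, rear face flush with the rear of the seat. Two armrests of 44×44 mm section run along each side from the seat's front edge to the front of the backrest, top faces 184 mm above the seat top and outer faces flush with the seat's x-edges; a 44×44 mm post under the front of each armrest stands on the seat at the front corner.

C is a four-legged stool. The seat is a 281×342×36 mm slab whose top surface is at z = 438 mm; four round legs, each 38 mm in diameter, run from the floor (z = 0) to the underside of the seat, each leg's axis is inset half a diameter from the nearest pair of seat edges (so the leg's bounding box is flush with the corner).

The chair is on top of the table. Four stools sit around the table at the −y, +y, −x, +x sides.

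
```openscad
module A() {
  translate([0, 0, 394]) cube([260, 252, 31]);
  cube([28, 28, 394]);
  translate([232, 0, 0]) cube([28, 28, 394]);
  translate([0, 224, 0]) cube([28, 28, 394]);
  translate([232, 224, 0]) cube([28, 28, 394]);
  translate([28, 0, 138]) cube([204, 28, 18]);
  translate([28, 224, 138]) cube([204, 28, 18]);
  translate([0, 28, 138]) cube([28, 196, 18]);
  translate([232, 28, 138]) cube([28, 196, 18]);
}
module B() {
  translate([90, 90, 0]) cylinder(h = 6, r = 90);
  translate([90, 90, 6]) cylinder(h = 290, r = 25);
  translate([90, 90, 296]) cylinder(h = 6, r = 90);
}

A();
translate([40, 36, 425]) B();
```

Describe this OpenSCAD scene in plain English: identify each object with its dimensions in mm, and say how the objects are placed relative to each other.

A is a simple wooden stool: a rectangular seat 260 mm (x) by 252 mm (y), 31 mm thick, top face at z = 425 mm, on four square legs, each 28×28 mm in cross-section. The legs rest on z = 0, each flush with a corner of the seat. Four stretchers, 28 mm wide and 18 mm tall, connect adjacent legs with their undersides at z = 138 mm, each running between the inner faces of the legs it joins and aligned with the legs' outer faces on the other axis.

B is a spool: two coaxial disc flanges of radius 90 mm and thickness 6 mm, joined by a core cylinder of radius 25 mm and height 290 mm. The lower flange rests on z = 0 and the three cylinders share a vertical axis.

The spool is on top of the stool, centred.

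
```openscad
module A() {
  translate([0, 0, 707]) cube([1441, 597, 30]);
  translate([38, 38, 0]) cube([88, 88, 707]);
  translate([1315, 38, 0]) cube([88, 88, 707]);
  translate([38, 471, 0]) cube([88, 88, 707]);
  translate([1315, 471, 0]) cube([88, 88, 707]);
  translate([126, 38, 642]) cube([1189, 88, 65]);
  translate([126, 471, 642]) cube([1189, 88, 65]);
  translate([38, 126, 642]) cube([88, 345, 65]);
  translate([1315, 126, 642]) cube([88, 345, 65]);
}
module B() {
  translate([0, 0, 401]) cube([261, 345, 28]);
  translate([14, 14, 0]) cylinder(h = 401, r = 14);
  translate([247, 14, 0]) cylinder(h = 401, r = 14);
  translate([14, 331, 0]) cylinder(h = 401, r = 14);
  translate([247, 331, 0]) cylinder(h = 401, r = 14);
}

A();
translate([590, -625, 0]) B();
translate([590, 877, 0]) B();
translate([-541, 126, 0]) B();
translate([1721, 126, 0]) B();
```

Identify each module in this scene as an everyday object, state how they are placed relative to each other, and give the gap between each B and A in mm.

A is a table. B is a stool. Four stools sit around the table at the −y, +y, −x, +x sides. The gap between each stool and the table is 280 mm.

Each stool's nearest face is 280 mm from the table's bounding box.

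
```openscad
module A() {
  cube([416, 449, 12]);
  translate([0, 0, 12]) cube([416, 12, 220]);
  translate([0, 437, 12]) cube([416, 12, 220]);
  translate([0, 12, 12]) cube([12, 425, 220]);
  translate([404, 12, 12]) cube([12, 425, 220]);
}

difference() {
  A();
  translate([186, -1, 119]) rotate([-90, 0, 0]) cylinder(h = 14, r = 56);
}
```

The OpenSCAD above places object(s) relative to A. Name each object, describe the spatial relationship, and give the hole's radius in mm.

A is an open box. The open box has a circular hole through its front wall. The hole's radius is 56 mm.

The subtracted cylinder has r = 56 mm.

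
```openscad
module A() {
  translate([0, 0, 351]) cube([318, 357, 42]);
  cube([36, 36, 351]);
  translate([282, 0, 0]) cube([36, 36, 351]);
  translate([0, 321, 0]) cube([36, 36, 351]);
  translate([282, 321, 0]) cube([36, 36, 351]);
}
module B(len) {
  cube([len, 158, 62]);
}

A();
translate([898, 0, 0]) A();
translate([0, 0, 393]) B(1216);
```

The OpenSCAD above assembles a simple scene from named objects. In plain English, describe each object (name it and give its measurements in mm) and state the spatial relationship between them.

A is a four-legged stool. The seat is 318×357 mm, 42 mm thick, top at z = 393 mm. It stands on four square legs, each 36×36 mm in cross-section, from z = 0 to the seat underside, each flush with a corner of the seat.

B is a rectangular beam 1216 mm long (x), 158 mm deep (y), 62 mm thick (z).

The beam spans the tops of two stools placed 580 mm apart, resting at z = 393 mm.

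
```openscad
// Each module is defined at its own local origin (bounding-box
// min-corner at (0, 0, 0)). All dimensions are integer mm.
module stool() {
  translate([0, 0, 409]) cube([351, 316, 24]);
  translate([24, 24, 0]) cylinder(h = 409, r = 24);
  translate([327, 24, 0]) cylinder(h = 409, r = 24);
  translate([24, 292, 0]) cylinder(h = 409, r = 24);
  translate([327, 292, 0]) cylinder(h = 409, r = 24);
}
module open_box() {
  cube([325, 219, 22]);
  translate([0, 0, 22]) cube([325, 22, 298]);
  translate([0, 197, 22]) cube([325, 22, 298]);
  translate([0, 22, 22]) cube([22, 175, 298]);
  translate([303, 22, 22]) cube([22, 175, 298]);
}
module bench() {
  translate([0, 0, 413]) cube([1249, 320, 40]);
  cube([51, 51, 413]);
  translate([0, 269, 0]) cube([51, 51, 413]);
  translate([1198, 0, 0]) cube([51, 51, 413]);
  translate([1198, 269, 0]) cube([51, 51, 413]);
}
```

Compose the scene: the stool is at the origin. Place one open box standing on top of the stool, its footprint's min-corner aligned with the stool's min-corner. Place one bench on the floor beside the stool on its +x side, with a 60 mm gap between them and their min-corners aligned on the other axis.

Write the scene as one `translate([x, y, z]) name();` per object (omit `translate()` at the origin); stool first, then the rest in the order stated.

stool();
translate([0, 0, 433]) open_box();
translate([411, 0, 0]) bench();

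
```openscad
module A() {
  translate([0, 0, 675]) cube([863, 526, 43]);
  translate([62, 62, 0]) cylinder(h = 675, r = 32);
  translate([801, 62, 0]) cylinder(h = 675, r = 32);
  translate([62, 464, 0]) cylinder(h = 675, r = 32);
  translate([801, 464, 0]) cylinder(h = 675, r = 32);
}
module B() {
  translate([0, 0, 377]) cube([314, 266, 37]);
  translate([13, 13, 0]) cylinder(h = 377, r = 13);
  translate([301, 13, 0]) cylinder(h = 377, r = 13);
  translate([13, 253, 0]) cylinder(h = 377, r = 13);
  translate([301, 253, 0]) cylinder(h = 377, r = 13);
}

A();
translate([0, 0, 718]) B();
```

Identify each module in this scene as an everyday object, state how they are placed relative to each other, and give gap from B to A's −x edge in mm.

The stool's min-x is at 0; the table's min-x is 0; gap = 0 mm.

A is a table. B is a stool. The stool is on top of the table. The gap from the stool to the table's −x edge is 0 mm.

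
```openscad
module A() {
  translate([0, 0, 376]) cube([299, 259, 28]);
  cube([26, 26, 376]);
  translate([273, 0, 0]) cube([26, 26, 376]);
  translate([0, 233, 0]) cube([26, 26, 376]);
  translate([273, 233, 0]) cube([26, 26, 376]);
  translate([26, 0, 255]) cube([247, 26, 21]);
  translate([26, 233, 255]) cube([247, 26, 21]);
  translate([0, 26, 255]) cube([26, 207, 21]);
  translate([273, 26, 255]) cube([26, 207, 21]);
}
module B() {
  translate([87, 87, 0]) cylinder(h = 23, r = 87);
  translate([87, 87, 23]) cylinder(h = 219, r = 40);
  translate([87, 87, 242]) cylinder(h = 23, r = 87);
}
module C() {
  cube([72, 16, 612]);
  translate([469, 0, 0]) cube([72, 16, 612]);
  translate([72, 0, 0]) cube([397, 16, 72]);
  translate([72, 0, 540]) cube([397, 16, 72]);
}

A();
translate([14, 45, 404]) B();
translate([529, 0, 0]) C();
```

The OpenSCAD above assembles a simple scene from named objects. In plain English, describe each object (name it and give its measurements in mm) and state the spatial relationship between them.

A is a simple wooden stool: a rectangular seat 299 mm (x) by 259 mm (y), 28 mm thick, top face at z = 404 mm, on four square legs, each 26×26 mm in cross-section. The legs rest on z = 0, each flush with a corner of the seat. Four stretchers, 26 mm wide and 21 mm tall, connect adjacent legs with their undersides at z = 255 mm, each running between the inner faces of the legs it joins and aligned with the legs' outer faces on the other axis.

B is a spool: two coaxial disc flanges of radius 87 mm and thickness 23 mm, joined by a core cylinder of radius 40 mm and height 219 mm. The lower flange rests on z = 0 and the three cylinders share a vertical axis.

C is a picture frame with a 397×468 mm rectangular opening (x by z) and a uniform 72 mm border on every side. Frame depth is 16 mm along y. It is built from two vertical stiles running the full outside height and two horizontal rails spanning the gap between the stiles.

The spool is on top of the stool. The picture frame is on the floor beside the stool on its +x side.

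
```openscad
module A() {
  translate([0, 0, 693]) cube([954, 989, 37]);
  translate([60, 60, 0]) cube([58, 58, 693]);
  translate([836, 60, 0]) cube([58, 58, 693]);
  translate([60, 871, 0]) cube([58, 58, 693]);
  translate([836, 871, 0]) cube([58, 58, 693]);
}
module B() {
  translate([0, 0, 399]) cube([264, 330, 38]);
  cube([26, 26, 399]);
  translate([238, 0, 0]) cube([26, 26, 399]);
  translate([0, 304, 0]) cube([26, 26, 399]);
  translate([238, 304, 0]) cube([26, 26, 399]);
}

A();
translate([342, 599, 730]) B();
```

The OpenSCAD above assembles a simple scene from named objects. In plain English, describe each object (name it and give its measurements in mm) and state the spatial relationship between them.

A is a table with a 954×989 mm rectangular top, 37 mm thick, top surface at z = 730 mm, supported by four 58×58 mm square legs, each inset 60 mm from the nearest pair of top edges, running from the floor.

B is a simple wooden stool: a rectangular seat 264 mm (x) by 330 mm (y), 38 mm thick, top face at z = 437 mm, on four square legs, each 26×26 mm in cross-section. The legs rest on z = 0, each flush with a corner of the seat.

The stool is on top of the table.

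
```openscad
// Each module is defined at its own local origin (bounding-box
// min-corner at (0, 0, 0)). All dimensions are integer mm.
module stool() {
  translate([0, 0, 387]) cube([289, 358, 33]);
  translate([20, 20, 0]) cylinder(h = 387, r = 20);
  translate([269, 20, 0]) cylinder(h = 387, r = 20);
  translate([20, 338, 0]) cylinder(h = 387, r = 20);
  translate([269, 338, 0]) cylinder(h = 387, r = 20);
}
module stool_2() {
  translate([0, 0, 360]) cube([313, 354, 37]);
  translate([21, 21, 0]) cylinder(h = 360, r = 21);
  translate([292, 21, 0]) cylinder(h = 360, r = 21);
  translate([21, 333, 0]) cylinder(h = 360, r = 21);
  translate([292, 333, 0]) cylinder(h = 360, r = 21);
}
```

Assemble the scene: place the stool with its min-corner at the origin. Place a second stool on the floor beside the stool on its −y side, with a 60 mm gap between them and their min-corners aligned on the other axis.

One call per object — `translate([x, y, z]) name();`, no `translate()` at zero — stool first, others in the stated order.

stool();
translate([0, -414, 0]) stool_2();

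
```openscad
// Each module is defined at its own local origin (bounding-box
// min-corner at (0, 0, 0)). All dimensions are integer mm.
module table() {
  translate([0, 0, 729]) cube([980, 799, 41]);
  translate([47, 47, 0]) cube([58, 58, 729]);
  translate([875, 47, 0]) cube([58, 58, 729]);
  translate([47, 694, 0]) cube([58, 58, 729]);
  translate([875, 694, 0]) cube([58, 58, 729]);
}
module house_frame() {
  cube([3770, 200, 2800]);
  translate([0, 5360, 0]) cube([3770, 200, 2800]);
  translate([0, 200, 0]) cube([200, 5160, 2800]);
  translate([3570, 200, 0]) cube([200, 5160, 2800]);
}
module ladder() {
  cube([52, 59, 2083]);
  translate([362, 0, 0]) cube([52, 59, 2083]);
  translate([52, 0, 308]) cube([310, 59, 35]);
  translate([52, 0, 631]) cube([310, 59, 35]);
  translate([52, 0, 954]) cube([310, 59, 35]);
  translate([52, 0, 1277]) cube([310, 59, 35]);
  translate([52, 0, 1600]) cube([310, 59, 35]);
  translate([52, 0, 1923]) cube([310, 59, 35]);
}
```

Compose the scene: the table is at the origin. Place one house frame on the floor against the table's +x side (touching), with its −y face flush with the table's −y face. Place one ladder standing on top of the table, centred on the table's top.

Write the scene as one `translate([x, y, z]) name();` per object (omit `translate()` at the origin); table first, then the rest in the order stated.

table();
translate([980, 0, 0]) house_frame();
translate([283, 370, 770]) ladder();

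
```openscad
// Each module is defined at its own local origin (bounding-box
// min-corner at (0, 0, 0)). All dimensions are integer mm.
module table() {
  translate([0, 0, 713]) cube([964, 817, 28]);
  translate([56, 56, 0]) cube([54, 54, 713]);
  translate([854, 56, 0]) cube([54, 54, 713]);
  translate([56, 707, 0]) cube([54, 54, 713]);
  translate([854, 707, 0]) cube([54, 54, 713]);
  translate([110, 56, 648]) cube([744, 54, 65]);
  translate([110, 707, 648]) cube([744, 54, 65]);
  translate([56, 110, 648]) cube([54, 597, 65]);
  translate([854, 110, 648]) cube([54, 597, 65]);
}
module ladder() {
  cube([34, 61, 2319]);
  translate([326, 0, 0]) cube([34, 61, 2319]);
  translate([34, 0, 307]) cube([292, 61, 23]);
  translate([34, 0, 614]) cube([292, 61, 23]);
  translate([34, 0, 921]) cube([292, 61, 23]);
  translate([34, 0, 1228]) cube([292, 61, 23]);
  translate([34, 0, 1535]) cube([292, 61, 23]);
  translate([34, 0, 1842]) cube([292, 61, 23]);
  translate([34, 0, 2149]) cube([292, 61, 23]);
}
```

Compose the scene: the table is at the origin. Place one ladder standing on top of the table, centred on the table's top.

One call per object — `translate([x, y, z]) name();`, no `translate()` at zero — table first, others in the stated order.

table();
translate([302, 378, 741]) ladder();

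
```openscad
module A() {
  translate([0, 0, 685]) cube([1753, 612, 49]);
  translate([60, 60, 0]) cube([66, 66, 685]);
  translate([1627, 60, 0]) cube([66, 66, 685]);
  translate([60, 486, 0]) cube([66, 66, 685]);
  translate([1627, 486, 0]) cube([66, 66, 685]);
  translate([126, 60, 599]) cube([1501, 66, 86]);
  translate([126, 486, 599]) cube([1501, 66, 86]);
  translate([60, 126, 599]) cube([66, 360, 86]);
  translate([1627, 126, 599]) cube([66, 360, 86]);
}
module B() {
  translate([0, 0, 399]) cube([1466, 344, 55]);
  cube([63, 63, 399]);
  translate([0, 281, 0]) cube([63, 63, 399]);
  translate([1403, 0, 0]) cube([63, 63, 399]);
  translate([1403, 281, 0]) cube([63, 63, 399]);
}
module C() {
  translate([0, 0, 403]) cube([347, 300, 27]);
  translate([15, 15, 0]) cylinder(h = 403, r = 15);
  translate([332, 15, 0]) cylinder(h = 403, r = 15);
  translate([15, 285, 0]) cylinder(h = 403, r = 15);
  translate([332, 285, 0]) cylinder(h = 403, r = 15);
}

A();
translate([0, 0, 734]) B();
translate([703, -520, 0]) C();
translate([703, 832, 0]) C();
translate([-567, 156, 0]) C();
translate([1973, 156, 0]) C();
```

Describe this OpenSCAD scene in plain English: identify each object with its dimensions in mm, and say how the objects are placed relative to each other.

A is a table with a 1753×612 mm rectangular top, 49 mm thick, top surface at z = 734 mm, supported by four 66×66 mm square legs, each inset 60 mm from the nearest pair of top edges, running from the floor. Four apron rails, 66 mm thick and 86 mm tall, run between adjacent legs with their top edges flush with the underside of the top and their outer faces flush with the legs' outer faces.

B is a long wooden bench with a 1466 mm (x) × 344 mm (y) seat, 55 mm thick, its top surface 454 mm above the floor. Four 63 mm square legs at the seat corners, flush with the edges, run from z = 0 to the seat underside.

C is a simple wooden stool: a rectangular seat 347 mm (x) by 300 mm (y), 27 mm thick, top face at z = 430 mm, on four round legs, each 30 mm in diameter. The legs rest on z = 0, each leg's axis is inset half a diameter from the nearest pair of seat edges (so the leg's bounding box is flush with the corner).

The bench is on top of the table. Four stools sit around the table at the −y, +y, −x, +x sides.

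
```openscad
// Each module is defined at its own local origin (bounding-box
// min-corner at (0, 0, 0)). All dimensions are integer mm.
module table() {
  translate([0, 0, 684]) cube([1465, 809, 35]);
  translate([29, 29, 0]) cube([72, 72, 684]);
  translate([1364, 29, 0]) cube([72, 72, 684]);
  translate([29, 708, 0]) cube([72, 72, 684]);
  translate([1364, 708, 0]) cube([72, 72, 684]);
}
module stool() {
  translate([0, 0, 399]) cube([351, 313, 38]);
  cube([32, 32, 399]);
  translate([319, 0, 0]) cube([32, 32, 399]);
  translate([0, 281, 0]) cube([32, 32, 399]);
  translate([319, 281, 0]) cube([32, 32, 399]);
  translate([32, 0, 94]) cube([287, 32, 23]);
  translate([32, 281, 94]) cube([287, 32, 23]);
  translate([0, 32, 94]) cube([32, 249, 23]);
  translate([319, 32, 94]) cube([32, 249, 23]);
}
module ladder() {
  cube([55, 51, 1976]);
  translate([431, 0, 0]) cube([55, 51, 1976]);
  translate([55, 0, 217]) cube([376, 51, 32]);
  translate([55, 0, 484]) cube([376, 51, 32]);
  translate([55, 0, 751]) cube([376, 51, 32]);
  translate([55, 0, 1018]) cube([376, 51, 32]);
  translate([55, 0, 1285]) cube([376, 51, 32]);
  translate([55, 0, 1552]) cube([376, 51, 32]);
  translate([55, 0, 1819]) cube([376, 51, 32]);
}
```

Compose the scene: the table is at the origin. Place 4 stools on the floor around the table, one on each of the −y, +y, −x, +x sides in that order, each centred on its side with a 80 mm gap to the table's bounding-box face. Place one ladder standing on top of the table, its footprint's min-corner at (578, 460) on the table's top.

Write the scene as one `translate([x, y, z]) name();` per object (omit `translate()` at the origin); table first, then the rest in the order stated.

table();
translate([557, -393, 0]) stool();
translate([557, 889, 0]) stool();
translate([-431, 248, 0]) stool();
translate([1545, 248, 0]) stool();
translate([578, 460, 719]) ladder();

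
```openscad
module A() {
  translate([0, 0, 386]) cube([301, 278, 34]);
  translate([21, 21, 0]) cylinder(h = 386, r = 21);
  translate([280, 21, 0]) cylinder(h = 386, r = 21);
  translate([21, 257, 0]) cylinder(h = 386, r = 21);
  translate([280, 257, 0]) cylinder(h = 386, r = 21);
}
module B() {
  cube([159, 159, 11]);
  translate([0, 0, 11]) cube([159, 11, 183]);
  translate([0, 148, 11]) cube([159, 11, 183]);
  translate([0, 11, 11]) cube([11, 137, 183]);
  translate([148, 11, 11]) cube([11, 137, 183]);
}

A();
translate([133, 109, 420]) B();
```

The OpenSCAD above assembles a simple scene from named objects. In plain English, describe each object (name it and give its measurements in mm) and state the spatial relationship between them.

A is a four-legged stool. The seat is a 301×278×34 mm slab whose top surface is at z = 420 mm; four round legs, each 42 mm in diameter, run from the floor (z = 0) to the underside of the seat, each leg's axis is inset half a diameter from the nearest pair of seat edges (so the leg's bounding box is flush with the corner).

B is an open storage box with external size 159×159×194 mm and wall thickness 11 mm (the base is also 11 mm thick). The base covers the whole footprint; the four walls stand on the base, with the y-facing walls full-width and the x-facing walls fitting between their inner faces.

The open box is on top of the stool.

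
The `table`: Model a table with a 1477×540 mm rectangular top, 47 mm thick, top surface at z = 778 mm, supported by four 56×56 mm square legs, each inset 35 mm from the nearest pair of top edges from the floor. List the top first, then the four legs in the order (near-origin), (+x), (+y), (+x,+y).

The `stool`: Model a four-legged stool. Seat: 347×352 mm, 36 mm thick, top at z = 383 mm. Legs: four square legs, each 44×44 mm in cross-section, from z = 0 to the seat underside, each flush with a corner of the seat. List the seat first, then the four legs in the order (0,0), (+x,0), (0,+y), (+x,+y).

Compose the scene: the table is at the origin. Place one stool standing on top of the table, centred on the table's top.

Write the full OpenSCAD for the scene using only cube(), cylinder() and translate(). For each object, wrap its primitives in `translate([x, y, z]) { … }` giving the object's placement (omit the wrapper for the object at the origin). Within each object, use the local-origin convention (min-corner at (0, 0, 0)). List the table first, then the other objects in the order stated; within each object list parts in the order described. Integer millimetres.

translate([0, 0, 731]) cube([1477, 540, 47]);
translate([35, 35, 0]) cube([56, 56, 731]);
translate([1386, 35, 0]) cube([56, 56, 731]);
translate([35, 449, 0]) cube([56, 56, 731]);
translate([1386, 449, 0]) cube([56, 56, 731]);
translate([565, 94, 778]) {
  translate([0, 0, 347]) cube([347, 352, 36]);
  cube([44, 44, 347]);
  translate([303, 0, 0]) cube([44, 44, 347]);
  translate([0, 308, 0]) cube([44, 44, 347]);
  translate([303, 308, 0]) cube([44, 44, 347]);
}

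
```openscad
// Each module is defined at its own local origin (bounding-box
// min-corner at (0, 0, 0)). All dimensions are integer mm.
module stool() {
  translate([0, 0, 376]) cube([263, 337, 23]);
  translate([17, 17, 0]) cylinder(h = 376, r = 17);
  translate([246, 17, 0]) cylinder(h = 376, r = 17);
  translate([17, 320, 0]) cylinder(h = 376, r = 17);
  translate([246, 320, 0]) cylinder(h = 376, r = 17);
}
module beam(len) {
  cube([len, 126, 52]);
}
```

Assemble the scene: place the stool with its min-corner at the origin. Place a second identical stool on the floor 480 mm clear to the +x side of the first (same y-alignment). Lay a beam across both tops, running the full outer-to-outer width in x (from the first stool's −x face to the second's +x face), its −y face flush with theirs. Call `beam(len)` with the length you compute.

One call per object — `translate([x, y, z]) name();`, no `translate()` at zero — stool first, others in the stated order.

stool();
translate([743, 0, 0]) stool();
translate([0, 0, 399]) beam(1006);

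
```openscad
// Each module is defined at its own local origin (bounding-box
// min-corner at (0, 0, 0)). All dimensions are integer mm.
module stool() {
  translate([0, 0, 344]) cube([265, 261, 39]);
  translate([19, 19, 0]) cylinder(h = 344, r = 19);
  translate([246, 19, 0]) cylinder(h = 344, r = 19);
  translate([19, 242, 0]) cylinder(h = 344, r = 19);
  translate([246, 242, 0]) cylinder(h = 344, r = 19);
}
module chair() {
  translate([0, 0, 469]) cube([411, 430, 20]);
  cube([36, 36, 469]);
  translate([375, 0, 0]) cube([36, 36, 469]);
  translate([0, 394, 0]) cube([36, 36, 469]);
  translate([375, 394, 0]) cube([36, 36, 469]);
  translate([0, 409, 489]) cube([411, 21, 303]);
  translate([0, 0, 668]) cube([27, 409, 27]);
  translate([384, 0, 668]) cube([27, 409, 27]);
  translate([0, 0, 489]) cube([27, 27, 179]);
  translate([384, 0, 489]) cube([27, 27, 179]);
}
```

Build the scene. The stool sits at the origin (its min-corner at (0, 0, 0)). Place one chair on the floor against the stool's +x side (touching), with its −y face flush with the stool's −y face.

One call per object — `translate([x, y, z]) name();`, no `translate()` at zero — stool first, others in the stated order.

stool();
translate([265, 0, 0]) chair();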